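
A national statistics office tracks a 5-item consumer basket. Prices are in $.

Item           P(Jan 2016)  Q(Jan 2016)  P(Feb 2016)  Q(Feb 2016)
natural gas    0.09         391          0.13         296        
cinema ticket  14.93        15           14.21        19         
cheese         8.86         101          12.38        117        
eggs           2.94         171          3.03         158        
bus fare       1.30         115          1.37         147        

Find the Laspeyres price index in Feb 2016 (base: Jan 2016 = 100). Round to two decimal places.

121.25

Laspeyres price index uses base-period quantities as weights.
ΣP(Feb 2016)·Q(Jan 2016) = 0.13×391 + 14.21×15 + 12.38×101 + 3.03×171 + 1.37×115 = 50.83 + 213.15 + 1250.38 + 518.13 + 157.55 = 2190.04
ΣP(Jan 2016)·Q(Jan 2016) = 0.09×391 + 14.93×15 + 8.86×101 + 2.94×171 + 1.30×115 = 35.19 + 223.95 + 894.86 + 502.74 + 149.5 = 1806.24
Index = 2190.04 / 1806.24 × 100 = 121.2486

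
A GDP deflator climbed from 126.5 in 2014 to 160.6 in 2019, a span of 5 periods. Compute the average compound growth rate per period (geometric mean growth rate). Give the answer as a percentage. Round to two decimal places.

4.89%

Growth factor = (160.6/126.5)^(1/5) = (1.269565)^(1/5) = 1.048893
Growth rate = 1.048893 − 1 = 0.048893 = 4.8893%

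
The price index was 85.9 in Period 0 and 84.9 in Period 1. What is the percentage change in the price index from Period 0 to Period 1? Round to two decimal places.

Change = (84.9 − 85.9) / 85.9 × 100
       = -1.0 / 85.9 × 100 = -1.1641%

-1.16%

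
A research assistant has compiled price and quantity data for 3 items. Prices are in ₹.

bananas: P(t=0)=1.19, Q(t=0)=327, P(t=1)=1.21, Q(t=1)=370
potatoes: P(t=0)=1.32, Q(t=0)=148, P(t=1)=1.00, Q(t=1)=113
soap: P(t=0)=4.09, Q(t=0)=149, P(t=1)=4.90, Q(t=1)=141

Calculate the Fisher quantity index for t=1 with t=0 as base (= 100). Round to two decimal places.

97.97

Laspeyres component (base-period weights):
ΣP(t=0)Q(t=1) = 1.19×370 + 1.32×113 + 4.09×141 = 440.3 + 149.16 + 576.69 = 1166.15
ΣP(t=0)Q(t=0) = 1.19×327 + 1.32×148 + 4.09×149 = 389.13 + 195.36 + 609.41 = 1193.9
L = 1166.15 / 1193.9 × 100 = 97.6757
Paasche component (current-period weights):
ΣP(t=1)Q(t=1) = 1.21×370 + 1.00×113 + 4.90×141 = 447.7 + 113 + 690.9 = 1251.6
ΣP(t=1)Q(t=0) = 1.21×327 + 1.00×148 + 4.90×149 = 395.67 + 148 + 730.1 = 1273.77
P = 1251.6 / 1273.77 × 100 = 98.2595
Fisher = √(L × P) = √(97.6757 × 98.2595) = 97.9672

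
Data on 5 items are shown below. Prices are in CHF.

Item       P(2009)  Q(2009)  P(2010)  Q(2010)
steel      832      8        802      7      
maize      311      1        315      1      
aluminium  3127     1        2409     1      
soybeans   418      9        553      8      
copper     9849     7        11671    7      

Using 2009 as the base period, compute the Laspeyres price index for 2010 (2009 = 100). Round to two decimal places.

115.72

Laspeyres price index uses base-period quantities as weights.
ΣP(2010)·Q(2009) = 802×8 + 315×1 + 2409×1 + 553×9 + 11671×7 = 6416 + 315 + 2409 + 4977 + 81697 = 95814
ΣP(2009)·Q(2009) = 832×8 + 311×1 + 3127×1 + 418×9 + 9849×7 = 6656 + 311 + 3127 + 3762 + 68943 = 82799
Index = 95814 / 82799 × 100 = 115.7188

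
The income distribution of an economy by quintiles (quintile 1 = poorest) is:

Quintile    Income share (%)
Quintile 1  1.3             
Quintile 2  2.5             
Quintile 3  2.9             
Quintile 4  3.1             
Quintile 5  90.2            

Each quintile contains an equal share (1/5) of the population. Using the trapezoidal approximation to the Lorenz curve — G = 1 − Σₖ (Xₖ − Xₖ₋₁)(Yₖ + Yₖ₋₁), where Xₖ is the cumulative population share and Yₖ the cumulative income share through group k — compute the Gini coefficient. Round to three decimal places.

0.714

Cumulative income shares Yₖ: 0.0130, 0.0380, 0.0670, 0.0980, 1.0000
Σ (Xₖ−Xₖ₋₁)(Yₖ+Yₖ₋₁) = (1/5)(0.0130+0.0000) + (1/5)(0.0380+0.0130) + (1/5)(0.0670+0.0380) + (1/5)(0.0980+0.0670) + (1/5)(1.0000+0.0980)
  = 0.0026 + 0.0102 + 0.0210 + 0.0330 + 0.2196 = 0.2864
G = 1 − 0.2864 = 0.7136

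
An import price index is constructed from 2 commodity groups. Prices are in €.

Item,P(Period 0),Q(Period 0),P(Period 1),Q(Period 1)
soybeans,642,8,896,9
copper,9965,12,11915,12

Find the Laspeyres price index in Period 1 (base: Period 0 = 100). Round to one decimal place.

Laspeyres price index uses base-period quantities as weights.
ΣP(Period 1)·Q(Period 0) = 896×8 + 11915×12 = 7168 + 142980 = 150148
ΣP(Period 0)·Q(Period 0) = 642×8 + 9965×12 = 5136 + 119580 = 124716
Index = 150148 / 124716 × 100 = 120.3919

120.4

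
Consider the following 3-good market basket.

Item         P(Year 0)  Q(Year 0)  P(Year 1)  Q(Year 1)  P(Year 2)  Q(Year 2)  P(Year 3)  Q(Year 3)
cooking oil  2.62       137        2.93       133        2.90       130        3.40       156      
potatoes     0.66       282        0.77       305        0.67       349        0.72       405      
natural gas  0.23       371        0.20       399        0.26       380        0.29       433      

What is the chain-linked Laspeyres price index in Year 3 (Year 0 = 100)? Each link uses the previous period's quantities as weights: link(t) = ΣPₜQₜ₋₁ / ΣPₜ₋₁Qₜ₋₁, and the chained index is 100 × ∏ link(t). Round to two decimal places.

122.56

Link Year 0→Year 1:
ΣP(Year 1)Q(Year 0) = 2.93×137 + 0.77×282 + 0.20×371 = 401.41 + 217.14 + 74.2 = 692.75
ΣP(Year 0)Q(Year 0) = 2.62×137 + 0.66×282 + 0.23×371 = 358.94 + 186.12 + 85.33 = 630.39
link = 692.75/630.39 = 1.098923
Link Year 1→Year 2:
ΣP(Year 2)Q(Year 1) = 2.90×133 + 0.67×305 + 0.26×399 = 385.7 + 204.35 + 103.74 = 693.79
ΣP(Year 1)Q(Year 1) = 2.93×133 + 0.77×305 + 0.20×399 = 389.69 + 234.85 + 79.8 = 704.34
link = 693.79/704.34 = 0.985021
Link Year 2→Year 3:
ΣP(Year 3)Q(Year 2) = 3.40×130 + 0.72×349 + 0.29×380 = 442 + 251.28 + 110.2 = 803.48
ΣP(Year 2)Q(Year 2) = 2.90×130 + 0.67×349 + 0.26×380 = 377 + 233.83 + 98.8 = 709.63
link = 803.48/709.63 = 1.132252
Chained index = 100 × 1.098923 × 0.985021 × 1.132252 = 122.5620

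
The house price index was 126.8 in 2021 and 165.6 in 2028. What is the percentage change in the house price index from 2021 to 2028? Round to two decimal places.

Change = (165.6 − 126.8) / 126.8 × 100
       = 38.8 / 126.8 × 100 = 30.5994%

30.60%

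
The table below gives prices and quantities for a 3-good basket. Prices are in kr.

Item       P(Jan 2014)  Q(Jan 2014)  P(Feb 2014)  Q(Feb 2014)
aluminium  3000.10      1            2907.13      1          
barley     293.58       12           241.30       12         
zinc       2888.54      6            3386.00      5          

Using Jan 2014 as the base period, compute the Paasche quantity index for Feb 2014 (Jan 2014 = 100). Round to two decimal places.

87.04

Paasche quantity index uses current-period prices as weights.
ΣP(Feb 2014)·Q(Feb 2014) = 2907.13×1 + 241.30×12 + 3386.00×5 = 2907.13 + 2895.6 + 16930 = 22732.73
ΣP(Feb 2014)·Q(Jan 2014) = 2907.13×1 + 241.30×12 + 3386.00×6 = 2907.13 + 2895.6 + 20316 = 26118.73
Index = 22732.73 / 26118.73 × 100 = 87.0361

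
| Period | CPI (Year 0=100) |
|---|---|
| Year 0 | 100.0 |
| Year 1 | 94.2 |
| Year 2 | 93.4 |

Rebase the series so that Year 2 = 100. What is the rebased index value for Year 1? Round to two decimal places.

100.86

Rebased(Year 1) = 94.2 / 93.4 × 100 = 100.8565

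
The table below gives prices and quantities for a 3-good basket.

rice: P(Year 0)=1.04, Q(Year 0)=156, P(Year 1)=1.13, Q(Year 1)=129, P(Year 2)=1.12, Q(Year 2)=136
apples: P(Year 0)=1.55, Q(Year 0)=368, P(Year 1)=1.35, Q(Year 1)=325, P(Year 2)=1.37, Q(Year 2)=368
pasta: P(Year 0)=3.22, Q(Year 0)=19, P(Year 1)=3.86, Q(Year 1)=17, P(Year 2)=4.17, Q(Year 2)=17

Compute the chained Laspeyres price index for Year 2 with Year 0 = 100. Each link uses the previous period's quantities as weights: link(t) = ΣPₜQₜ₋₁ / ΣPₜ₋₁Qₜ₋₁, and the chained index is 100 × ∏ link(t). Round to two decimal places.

Link Year 0→Year 1:
ΣP(Year 1)Q(Year 0) = 1.13×156 + 1.35×368 + 3.86×19 = 176.28 + 496.8 + 73.34 = 746.42
ΣP(Year 0)Q(Year 0) = 1.04×156 + 1.55×368 + 3.22×19 = 162.24 + 570.4 + 61.18 = 793.82
link = 746.42/793.82 = 0.940289
Link Year 1→Year 2:
ΣP(Year 2)Q(Year 1) = 1.12×129 + 1.37×325 + 4.17×17 = 144.48 + 445.25 + 70.89 = 660.62
ΣP(Year 1)Q(Year 1) = 1.13×129 + 1.35×325 + 3.86×17 = 145.77 + 438.75 + 65.62 = 650.14
link = 660.62/650.14 = 1.016120
Chained index = 100 × 0.940289 × 1.016120 = 95.5446

95.54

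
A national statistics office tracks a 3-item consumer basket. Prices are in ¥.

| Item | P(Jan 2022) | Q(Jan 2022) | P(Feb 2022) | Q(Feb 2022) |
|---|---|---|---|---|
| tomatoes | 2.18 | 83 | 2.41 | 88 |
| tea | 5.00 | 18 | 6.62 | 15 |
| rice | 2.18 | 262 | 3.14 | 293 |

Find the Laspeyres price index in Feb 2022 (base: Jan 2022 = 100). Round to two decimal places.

Laspeyres price index uses base-period quantities as weights.
ΣP(Feb 2022)·Q(Jan 2022) = 2.41×83 + 6.62×18 + 3.14×262 = 200.03 + 119.16 + 822.68 = 1141.87
ΣP(Jan 2022)·Q(Jan 2022) = 2.18×83 + 5.00×18 + 2.18×262 = 180.94 + 90 + 571.16 = 842.1
Index = 1141.87 / 842.1 × 100 = 135.5979

135.60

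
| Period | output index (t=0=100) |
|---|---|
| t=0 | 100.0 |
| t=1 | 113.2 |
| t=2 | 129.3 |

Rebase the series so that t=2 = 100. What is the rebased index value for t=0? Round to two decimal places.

77.34

Rebased(t=0) = 100.0 / 129.3 × 100 = 77.3395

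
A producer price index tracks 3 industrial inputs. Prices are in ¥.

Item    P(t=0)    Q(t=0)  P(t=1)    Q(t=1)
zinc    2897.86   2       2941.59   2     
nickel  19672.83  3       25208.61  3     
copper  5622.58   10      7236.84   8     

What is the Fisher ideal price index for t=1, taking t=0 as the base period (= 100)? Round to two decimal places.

127.05

Laspeyres component (base-period weights):
ΣP(t=1)Q(t=0) = 2941.59×2 + 25208.61×3 + 7236.84×10 = 5883.18 + 75625.83 + 72368.4 = 153877.41
ΣP(t=0)Q(t=0) = 2897.86×2 + 19672.83×3 + 5622.58×10 = 5795.72 + 59018.49 + 56225.8 = 121040.01
L = 153877.41 / 121040.01 × 100 = 127.1294
Paasche component (current-period weights):
ΣP(t=1)Q(t=1) = 2941.59×2 + 25208.61×3 + 7236.84×8 = 5883.18 + 75625.83 + 57894.72 = 139403.73
ΣP(t=0)Q(t=1) = 2897.86×2 + 19672.83×3 + 5622.58×8 = 5795.72 + 59018.49 + 44980.64 = 109794.85
P = 139403.73 / 109794.85 × 100 = 126.9675
Fisher = √(L × P) = √(127.1294 × 126.9675) = 127.0484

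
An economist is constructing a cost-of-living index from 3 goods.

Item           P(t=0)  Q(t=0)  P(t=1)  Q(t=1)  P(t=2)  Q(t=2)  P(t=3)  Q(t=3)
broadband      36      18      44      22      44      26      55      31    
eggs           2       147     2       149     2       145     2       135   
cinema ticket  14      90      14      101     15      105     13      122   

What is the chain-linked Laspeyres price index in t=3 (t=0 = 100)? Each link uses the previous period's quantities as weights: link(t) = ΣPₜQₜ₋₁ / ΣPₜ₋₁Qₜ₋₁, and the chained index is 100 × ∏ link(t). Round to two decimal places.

Link t=0→t=1:
ΣP(t=1)Q(t=0) = 44×18 + 2×147 + 14×90 = 792 + 294 + 1260 = 2346
ΣP(t=0)Q(t=0) = 36×18 + 2×147 + 14×90 = 648 + 294 + 1260 = 2202
link = 2346/2202 = 1.065395
Link t=1→t=2:
ΣP(t=2)Q(t=1) = 44×22 + 2×149 + 15×101 = 968 + 298 + 1515 = 2781
ΣP(t=1)Q(t=1) = 44×22 + 2×149 + 14×101 = 968 + 298 + 1414 = 2680
link = 2781/2680 = 1.037687
Link t=2→t=3:
ΣP(t=3)Q(t=2) = 55×26 + 2×145 + 13×105 = 1430 + 290 + 1365 = 3085
ΣP(t=2)Q(t=2) = 44×26 + 2×145 + 15×105 = 1144 + 290 + 1575 = 3009
link = 3085/3009 = 1.025258
Chained index = 100 × 1.065395 × 1.037687 × 1.025258 = 113.3470

113.35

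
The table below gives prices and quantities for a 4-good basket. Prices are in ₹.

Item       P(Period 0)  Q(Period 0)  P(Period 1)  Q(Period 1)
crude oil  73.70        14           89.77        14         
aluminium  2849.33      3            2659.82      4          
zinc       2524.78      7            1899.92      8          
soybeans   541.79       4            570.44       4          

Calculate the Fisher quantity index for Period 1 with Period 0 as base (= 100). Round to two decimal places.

118.32

Laspeyres component (base-period weights):
ΣP(Period 0)Q(Period 1) = 73.70×14 + 2849.33×4 + 2524.78×8 + 541.79×4 = 1031.8 + 11397.32 + 20198.24 + 2167.16 = 34794.52
ΣP(Period 0)Q(Period 0) = 73.70×14 + 2849.33×3 + 2524.78×7 + 541.79×4 = 1031.8 + 8547.99 + 17673.46 + 2167.16 = 29420.41
L = 34794.52 / 29420.41 × 100 = 118.2666
Paasche component (current-period weights):
ΣP(Period 1)Q(Period 1) = 89.77×14 + 2659.82×4 + 1899.92×8 + 570.44×4 = 1256.78 + 10639.28 + 15199.36 + 2281.76 = 29377.18
ΣP(Period 1)Q(Period 0) = 89.77×14 + 2659.82×3 + 1899.92×7 + 570.44×4 = 1256.78 + 7979.46 + 13299.44 + 2281.76 = 24817.44
P = 29377.18 / 24817.44 × 100 = 118.3731
Fisher = √(L × P) = √(118.2666 × 118.3731) = 118.3199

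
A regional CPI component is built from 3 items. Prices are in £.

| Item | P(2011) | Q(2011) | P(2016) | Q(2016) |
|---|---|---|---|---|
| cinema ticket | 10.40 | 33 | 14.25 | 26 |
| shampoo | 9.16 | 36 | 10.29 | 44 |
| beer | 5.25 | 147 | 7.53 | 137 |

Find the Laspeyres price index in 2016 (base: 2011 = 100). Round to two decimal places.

134.81

Laspeyres price index uses base-period quantities as weights.
ΣP(2016)·Q(2011) = 14.25×33 + 10.29×36 + 7.53×147 = 470.25 + 370.44 + 1106.91 = 1947.6
ΣP(2011)·Q(2011) = 10.40×33 + 9.16×36 + 5.25×147 = 343.2 + 329.76 + 771.75 = 1444.71
Index = 1947.6 / 1444.71 × 100 = 134.8091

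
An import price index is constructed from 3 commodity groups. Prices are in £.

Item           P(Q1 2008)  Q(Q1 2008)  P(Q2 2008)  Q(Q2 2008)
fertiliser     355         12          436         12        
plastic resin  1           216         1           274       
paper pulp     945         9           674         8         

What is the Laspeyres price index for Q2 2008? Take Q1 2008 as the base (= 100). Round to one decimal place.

88.7

Laspeyres price index uses base-period quantities as weights.
ΣP(Q2 2008)·Q(Q1 2008) = 436×12 + 1×216 + 674×9 = 5232 + 216 + 6066 = 11514
ΣP(Q1 2008)·Q(Q1 2008) = 355×12 + 1×216 + 945×9 = 4260 + 216 + 8505 = 12981
Index = 11514 / 12981 × 100 = 88.6989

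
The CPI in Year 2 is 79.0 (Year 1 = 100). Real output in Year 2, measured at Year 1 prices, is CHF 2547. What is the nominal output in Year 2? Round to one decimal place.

Nominal = Real × (Index/100) = 2547 × (79.0/100)
        = 2547 × 0.790 = 2012.1300

2012.1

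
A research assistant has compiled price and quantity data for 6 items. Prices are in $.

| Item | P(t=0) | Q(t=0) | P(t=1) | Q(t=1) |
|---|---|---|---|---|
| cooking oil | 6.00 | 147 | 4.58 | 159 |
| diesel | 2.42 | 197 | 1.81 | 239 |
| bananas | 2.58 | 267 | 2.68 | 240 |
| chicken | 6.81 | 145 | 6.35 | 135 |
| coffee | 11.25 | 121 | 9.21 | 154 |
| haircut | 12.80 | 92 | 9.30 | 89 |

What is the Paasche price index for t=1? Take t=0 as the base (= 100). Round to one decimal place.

Paasche price index uses current-period quantities as weights.
ΣP(t=1)·Q(t=1) = 4.58×159 + 1.81×239 + 2.68×240 + 6.35×135 + 9.21×154 + 9.30×89 = 728.22 + 432.59 + 643.2 + 857.25 + 1418.34 + 827.7 = 4907.3
ΣP(t=0)·Q(t=1) = 6.00×159 + 2.42×239 + 2.58×240 + 6.81×135 + 11.25×154 + 12.80×89 = 954 + 578.38 + 619.2 + 919.35 + 1732.5 + 1139.2 = 5942.63
Index = 4907.3 / 5942.63 × 100 = 82.5779

82.6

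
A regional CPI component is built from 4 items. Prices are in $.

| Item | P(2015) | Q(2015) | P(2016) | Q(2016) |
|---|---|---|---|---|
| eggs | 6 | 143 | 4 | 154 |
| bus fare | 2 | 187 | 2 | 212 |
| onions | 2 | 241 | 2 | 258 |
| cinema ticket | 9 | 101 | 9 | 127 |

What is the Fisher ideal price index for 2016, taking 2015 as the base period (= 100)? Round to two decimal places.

Laspeyres component (base-period weights):
ΣP(2016)Q(2015) = 4×143 + 2×187 + 2×241 + 9×101 = 572 + 374 + 482 + 909 = 2337
ΣP(2015)Q(2015) = 6×143 + 2×187 + 2×241 + 9×101 = 858 + 374 + 482 + 909 = 2623
L = 2337 / 2623 × 100 = 89.0965
Paasche component (current-period weights):
ΣP(2016)Q(2016) = 4×154 + 2×212 + 2×258 + 9×127 = 616 + 424 + 516 + 1143 = 2699
ΣP(2015)Q(2016) = 6×154 + 2×212 + 2×258 + 9×127 = 924 + 424 + 516 + 1143 = 3007
P = 2699 / 3007 × 100 = 89.7572
Fisher = √(L × P) = √(89.0965 × 89.7572) = 89.4262

89.43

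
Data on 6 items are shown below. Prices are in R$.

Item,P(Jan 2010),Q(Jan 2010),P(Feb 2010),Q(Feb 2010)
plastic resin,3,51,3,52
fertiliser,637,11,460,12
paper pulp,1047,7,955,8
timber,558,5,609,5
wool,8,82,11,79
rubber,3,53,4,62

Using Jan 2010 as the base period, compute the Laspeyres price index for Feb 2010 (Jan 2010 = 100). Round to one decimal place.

88.7

Laspeyres price index uses base-period quantities as weights.
ΣP(Feb 2010)·Q(Jan 2010) = 3×51 + 460×11 + 955×7 + 609×5 + 11×82 + 4×53 = 153 + 5060 + 6685 + 3045 + 902 + 212 = 16057
ΣP(Jan 2010)·Q(Jan 2010) = 3×51 + 637×11 + 1047×7 + 558×5 + 8×82 + 3×53 = 153 + 7007 + 7329 + 2790 + 656 + 159 = 18094
Index = 16057 / 18094 × 100 = 88.7421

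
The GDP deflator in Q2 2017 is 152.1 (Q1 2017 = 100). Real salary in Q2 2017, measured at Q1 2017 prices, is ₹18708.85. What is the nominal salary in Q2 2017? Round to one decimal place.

28456.2

Nominal = Real × (Index/100) = 18708.85 × (152.1/100)
        = 18708.85 × 1.521 = 28456.1608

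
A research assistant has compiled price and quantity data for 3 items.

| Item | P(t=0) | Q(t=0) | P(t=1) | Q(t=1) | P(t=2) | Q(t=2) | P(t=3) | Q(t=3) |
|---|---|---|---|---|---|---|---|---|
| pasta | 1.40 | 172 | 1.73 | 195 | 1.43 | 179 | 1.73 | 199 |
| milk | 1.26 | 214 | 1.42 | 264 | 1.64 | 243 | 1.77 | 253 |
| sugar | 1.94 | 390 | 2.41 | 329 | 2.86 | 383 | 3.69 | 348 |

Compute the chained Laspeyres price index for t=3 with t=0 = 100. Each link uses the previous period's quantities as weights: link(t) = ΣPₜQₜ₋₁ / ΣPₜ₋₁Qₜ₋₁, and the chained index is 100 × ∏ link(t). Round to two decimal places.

Link t=0→t=1:
ΣP(t=1)Q(t=0) = 1.73×172 + 1.42×214 + 2.41×390 = 297.56 + 303.88 + 939.9 = 1541.34
ΣP(t=0)Q(t=0) = 1.40×172 + 1.26×214 + 1.94×390 = 240.8 + 269.64 + 756.6 = 1267.04
link = 1541.34/1267.04 = 1.216489
Link t=1→t=2:
ΣP(t=2)Q(t=1) = 1.43×195 + 1.64×264 + 2.86×329 = 278.85 + 432.96 + 940.94 = 1652.75
ΣP(t=1)Q(t=1) = 1.73×195 + 1.42×264 + 2.41×329 = 337.35 + 374.88 + 792.89 = 1505.12
link = 1652.75/1505.12 = 1.098085
Link t=2→t=3:
ΣP(t=3)Q(t=2) = 1.73×179 + 1.77×243 + 3.69×383 = 309.67 + 430.11 + 1413.27 = 2153.05
ΣP(t=2)Q(t=2) = 1.43×179 + 1.64×243 + 2.86×383 = 255.97 + 398.52 + 1095.38 = 1749.87
link = 2153.05/1749.87 = 1.230406
Chained index = 100 × 1.216489 × 1.098085 × 1.230406 = 164.3586

164.36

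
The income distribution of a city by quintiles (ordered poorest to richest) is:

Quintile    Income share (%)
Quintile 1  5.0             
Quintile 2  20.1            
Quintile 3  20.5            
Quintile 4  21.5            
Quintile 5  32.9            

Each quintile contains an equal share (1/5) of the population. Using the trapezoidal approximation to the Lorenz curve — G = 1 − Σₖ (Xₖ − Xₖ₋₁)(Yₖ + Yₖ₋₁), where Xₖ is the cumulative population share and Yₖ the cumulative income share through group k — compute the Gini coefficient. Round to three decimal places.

Cumulative income shares Yₖ: 0.0500, 0.2510, 0.4560, 0.6710, 1.0000
Σ (Xₖ−Xₖ₋₁)(Yₖ+Yₖ₋₁) = (1/5)(0.0500+0.0000) + (1/5)(0.2510+0.0500) + (1/5)(0.4560+0.2510) + (1/5)(0.6710+0.4560) + (1/5)(1.0000+0.6710)
  = 0.0100 + 0.0602 + 0.1414 + 0.2254 + 0.3342 = 0.7712
G = 1 − 0.7712 = 0.2288

0.229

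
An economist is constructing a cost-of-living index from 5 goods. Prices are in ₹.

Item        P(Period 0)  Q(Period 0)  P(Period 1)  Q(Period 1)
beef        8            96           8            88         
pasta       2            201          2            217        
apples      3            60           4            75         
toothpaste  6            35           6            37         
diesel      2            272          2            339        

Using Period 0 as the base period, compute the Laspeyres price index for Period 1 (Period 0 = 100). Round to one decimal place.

Laspeyres price index uses base-period quantities as weights.
ΣP(Period 1)·Q(Period 0) = 8×96 + 2×201 + 4×60 + 6×35 + 2×272 = 768 + 402 + 240 + 210 + 544 = 2164
ΣP(Period 0)·Q(Period 0) = 8×96 + 2×201 + 3×60 + 6×35 + 2×272 = 768 + 402 + 180 + 210 + 544 = 2104
Index = 2164 / 2104 × 100 = 102.8517

102.9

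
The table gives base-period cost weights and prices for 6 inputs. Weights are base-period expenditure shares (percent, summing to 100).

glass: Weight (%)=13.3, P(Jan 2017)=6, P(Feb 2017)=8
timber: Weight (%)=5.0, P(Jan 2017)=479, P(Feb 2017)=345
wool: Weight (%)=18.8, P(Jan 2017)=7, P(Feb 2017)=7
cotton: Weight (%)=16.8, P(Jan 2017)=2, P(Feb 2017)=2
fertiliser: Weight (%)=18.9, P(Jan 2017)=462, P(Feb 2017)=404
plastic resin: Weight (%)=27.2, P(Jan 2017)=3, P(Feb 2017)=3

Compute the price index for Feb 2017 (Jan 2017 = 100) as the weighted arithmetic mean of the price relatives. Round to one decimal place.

glass: 13.3 × (8/6) = 13.3 × 1.333333 = 17.7333
timber: 5.0 × (345/479) = 5.0 × 0.720251 = 3.6013
wool: 18.8 × (7/7) = 18.8 × 1.000000 = 18.8000
cotton: 16.8 × (2/2) = 16.8 × 1.000000 = 16.8000
fertiliser: 18.9 × (404/462) = 18.9 × 0.874459 = 16.5273
plastic resin: 27.2 × (3/3) = 27.2 × 1.000000 = 27.2000
Index = Σ wᵢ·(p₁ᵢ/p₀ᵢ) = 17.7333 + 3.6013 + 18.8000 + 16.8000 + 16.5273 + 27.2000 = 100.6619

100.7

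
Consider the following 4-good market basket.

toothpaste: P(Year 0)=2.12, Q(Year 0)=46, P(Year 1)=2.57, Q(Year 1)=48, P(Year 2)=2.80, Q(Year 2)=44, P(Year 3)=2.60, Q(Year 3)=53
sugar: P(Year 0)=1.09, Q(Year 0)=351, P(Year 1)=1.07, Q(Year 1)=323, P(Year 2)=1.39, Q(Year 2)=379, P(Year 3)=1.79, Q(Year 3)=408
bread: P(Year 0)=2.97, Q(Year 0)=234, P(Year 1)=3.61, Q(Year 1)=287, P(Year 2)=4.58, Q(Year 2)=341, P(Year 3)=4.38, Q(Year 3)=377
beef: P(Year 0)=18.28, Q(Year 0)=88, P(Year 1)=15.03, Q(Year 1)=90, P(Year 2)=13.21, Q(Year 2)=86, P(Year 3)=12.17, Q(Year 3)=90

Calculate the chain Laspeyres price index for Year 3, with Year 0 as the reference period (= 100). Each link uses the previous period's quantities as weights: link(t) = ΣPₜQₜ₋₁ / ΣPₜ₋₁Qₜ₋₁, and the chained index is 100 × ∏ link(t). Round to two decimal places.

Link Year 0→Year 1:
ΣP(Year 1)Q(Year 0) = 2.57×46 + 1.07×351 + 3.61×234 + 15.03×88 = 118.22 + 375.57 + 844.74 + 1322.64 = 2661.17
ΣP(Year 0)Q(Year 0) = 2.12×46 + 1.09×351 + 2.97×234 + 18.28×88 = 97.52 + 382.59 + 694.98 + 1608.64 = 2783.73
link = 2661.17/2783.73 = 0.955973
Link Year 1→Year 2:
ΣP(Year 2)Q(Year 1) = 2.80×48 + 1.39×323 + 4.58×287 + 13.21×90 = 134.4 + 448.97 + 1314.46 + 1188.9 = 3086.73
ΣP(Year 1)Q(Year 1) = 2.57×48 + 1.07×323 + 3.61×287 + 15.03×90 = 123.36 + 345.61 + 1036.07 + 1352.7 = 2857.74
link = 3086.73/2857.74 = 1.080130
Link Year 2→Year 3:
ΣP(Year 3)Q(Year 2) = 2.60×44 + 1.79×379 + 4.38×341 + 12.17×86 = 114.4 + 678.41 + 1493.58 + 1046.62 = 3333.01
ΣP(Year 2)Q(Year 2) = 2.80×44 + 1.39×379 + 4.58×341 + 13.21×86 = 123.2 + 526.81 + 1561.78 + 1136.06 = 3347.85
link = 3333.01/3347.85 = 0.995567
Chained index = 100 × 0.955973 × 1.080130 × 0.995567 = 102.7998

102.80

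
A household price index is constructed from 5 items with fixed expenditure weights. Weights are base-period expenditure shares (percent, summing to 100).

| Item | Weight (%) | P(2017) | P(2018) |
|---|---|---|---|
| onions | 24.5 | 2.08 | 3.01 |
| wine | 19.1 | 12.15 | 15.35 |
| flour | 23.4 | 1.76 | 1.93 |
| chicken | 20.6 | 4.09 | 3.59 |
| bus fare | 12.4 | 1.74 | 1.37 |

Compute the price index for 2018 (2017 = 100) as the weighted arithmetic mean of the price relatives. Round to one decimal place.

113.1

onions: 24.5 × (3.01/2.08) = 24.5 × 1.447115 = 35.4543
wine: 19.1 × (15.35/12.15) = 19.1 × 1.263374 = 24.1305
flour: 23.4 × (1.93/1.76) = 23.4 × 1.096591 = 25.6602
chicken: 20.6 × (3.59/4.09) = 20.6 × 0.877751 = 18.0817
bus fare: 12.4 × (1.37/1.74) = 12.4 × 0.787356 = 9.7632
Index = Σ wᵢ·(p₁ᵢ/p₀ᵢ) = 35.4543 + 24.1305 + 25.6602 + 18.0817 + 9.7632 = 113.0899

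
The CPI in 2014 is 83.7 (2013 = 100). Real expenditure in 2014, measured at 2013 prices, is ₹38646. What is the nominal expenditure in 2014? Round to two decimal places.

Nominal = Real × (Index/100) = 38646 × (83.7/100)
        = 38646 × 0.837 = 32346.7020

32346.70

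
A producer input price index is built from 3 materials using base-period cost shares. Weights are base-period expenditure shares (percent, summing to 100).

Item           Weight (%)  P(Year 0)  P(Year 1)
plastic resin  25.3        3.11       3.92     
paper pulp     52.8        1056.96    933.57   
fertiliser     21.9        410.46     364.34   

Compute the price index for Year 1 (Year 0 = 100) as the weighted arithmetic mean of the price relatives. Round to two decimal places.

97.96

plastic resin: 25.3 × (3.92/3.11) = 25.3 × 1.260450 = 31.8894
paper pulp: 52.8 × (933.57/1056.96) = 52.8 × 0.883260 = 46.6361
fertiliser: 21.9 × (364.34/410.46) = 21.9 × 0.887638 = 19.4393
Index = Σ wᵢ·(p₁ᵢ/p₀ᵢ) = 31.8894 + 46.6361 + 19.4393 = 97.9648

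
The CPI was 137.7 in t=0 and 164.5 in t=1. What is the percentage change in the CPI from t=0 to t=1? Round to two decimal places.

19.46%

Change = (164.5 − 137.7) / 137.7 × 100
       = 26.8 / 137.7 × 100 = 19.4626%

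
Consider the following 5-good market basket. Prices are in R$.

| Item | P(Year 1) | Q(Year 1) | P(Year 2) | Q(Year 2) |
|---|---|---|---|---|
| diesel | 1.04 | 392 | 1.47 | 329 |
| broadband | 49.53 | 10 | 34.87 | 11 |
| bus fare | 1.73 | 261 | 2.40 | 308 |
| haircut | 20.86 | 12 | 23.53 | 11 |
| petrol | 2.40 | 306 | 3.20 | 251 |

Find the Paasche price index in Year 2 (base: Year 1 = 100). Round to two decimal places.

Paasche price index uses current-period quantities as weights.
ΣP(Year 2)·Q(Year 2) = 1.47×329 + 34.87×11 + 2.40×308 + 23.53×11 + 3.20×251 = 483.63 + 383.57 + 739.2 + 258.83 + 803.2 = 2668.43
ΣP(Year 1)·Q(Year 2) = 1.04×329 + 49.53×11 + 1.73×308 + 20.86×11 + 2.40×251 = 342.16 + 544.83 + 532.84 + 229.46 + 602.4 = 2251.69
Index = 2668.43 / 2251.69 × 100 = 118.5079

118.51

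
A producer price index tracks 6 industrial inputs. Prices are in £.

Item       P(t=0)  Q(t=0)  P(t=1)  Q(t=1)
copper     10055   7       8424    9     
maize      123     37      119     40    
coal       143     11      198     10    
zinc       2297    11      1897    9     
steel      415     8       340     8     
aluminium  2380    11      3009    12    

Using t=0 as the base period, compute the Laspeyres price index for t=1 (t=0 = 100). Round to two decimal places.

93.11

Laspeyres price index uses base-period quantities as weights.
ΣP(t=1)·Q(t=0) = 8424×7 + 119×37 + 198×11 + 1897×11 + 340×8 + 3009×11 = 58968 + 4403 + 2178 + 20867 + 2720 + 33099 = 122235
ΣP(t=0)·Q(t=0) = 10055×7 + 123×37 + 143×11 + 2297×11 + 415×8 + 2380×11 = 70385 + 4551 + 1573 + 25267 + 3320 + 26180 = 131276
Index = 122235 / 131276 × 100 = 93.1130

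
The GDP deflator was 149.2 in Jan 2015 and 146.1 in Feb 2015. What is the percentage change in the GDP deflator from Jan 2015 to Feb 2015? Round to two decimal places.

Change = (146.1 − 149.2) / 149.2 × 100
       = -3.1 / 149.2 × 100 = -2.0777%

-2.08%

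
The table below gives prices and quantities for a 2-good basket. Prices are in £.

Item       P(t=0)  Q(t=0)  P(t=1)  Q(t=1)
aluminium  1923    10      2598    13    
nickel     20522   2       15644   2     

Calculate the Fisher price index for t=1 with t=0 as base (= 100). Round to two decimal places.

Laspeyres component (base-period weights):
ΣP(t=1)Q(t=0) = 2598×10 + 15644×2 = 25980 + 31288 = 57268
ΣP(t=0)Q(t=0) = 1923×10 + 20522×2 = 19230 + 41044 = 60274
L = 57268 / 60274 × 100 = 95.0128
Paasche component (current-period weights):
ΣP(t=1)Q(t=1) = 2598×13 + 15644×2 = 33774 + 31288 = 65062
ΣP(t=0)Q(t=1) = 1923×13 + 20522×2 = 24999 + 41044 = 66043
P = 65062 / 66043 × 100 = 98.5146
Fisher = √(L × P) = √(95.0128 × 98.5146) = 96.7478

96.75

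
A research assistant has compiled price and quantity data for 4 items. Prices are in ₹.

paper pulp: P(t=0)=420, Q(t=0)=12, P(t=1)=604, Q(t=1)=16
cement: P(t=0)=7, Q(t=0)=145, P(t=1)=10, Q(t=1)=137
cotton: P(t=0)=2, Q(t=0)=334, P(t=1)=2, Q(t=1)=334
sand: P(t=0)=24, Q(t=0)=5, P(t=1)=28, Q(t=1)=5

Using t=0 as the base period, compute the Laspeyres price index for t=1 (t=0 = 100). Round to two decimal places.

Laspeyres price index uses base-period quantities as weights.
ΣP(t=1)·Q(t=0) = 604×12 + 10×145 + 2×334 + 28×5 = 7248 + 1450 + 668 + 140 = 9506
ΣP(t=0)·Q(t=0) = 420×12 + 7×145 + 2×334 + 24×5 = 5040 + 1015 + 668 + 120 = 6843
Index = 9506 / 6843 × 100 = 138.9157

138.92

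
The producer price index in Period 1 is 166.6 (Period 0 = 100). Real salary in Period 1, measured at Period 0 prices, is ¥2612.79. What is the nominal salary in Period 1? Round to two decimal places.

Nominal = Real × (Index/100) = 2612.79 × (166.6/100)
        = 2612.79 × 1.666 = 4352.9081

4352.91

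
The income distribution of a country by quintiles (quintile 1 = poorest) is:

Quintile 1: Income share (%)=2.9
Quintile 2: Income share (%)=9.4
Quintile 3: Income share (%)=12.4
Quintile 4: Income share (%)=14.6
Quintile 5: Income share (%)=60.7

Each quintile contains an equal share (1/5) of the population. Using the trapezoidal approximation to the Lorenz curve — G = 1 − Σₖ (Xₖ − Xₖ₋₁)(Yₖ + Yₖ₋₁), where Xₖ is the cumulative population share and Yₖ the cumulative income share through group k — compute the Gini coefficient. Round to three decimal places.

0.483

Cumulative income shares Yₖ: 0.0290, 0.1230, 0.2470, 0.3930, 1.0000
Σ (Xₖ−Xₖ₋₁)(Yₖ+Yₖ₋₁) = (1/5)(0.0290+0.0000) + (1/5)(0.1230+0.0290) + (1/5)(0.2470+0.1230) + (1/5)(0.3930+0.2470) + (1/5)(1.0000+0.3930)
  = 0.0058 + 0.0304 + 0.0740 + 0.1280 + 0.2786 = 0.5168
G = 1 − 0.5168 = 0.4832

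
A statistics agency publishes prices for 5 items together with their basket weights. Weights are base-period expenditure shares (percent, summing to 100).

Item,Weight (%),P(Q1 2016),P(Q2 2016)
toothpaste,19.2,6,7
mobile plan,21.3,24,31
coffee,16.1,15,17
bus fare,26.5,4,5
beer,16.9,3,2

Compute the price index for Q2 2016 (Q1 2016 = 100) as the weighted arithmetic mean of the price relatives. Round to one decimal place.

112.6

toothpaste: 19.2 × (7/6) = 19.2 × 1.166667 = 22.4000
mobile plan: 21.3 × (31/24) = 21.3 × 1.291667 = 27.5125
coffee: 16.1 × (17/15) = 16.1 × 1.133333 = 18.2467
bus fare: 26.5 × (5/4) = 26.5 × 1.250000 = 33.1250
beer: 16.9 × (2/3) = 16.9 × 0.666667 = 11.2667
Index = Σ wᵢ·(p₁ᵢ/p₀ᵢ) = 22.4000 + 27.5125 + 18.2467 + 33.1250 + 11.2667 = 112.5508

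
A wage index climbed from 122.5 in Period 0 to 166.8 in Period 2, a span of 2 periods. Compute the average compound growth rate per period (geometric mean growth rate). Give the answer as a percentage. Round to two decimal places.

16.69%

Growth factor = (166.8/122.5)^(1/2) = (1.361633)^(1/2) = 1.166890
Growth rate = 1.166890 − 1 = 0.166890 = 16.6890%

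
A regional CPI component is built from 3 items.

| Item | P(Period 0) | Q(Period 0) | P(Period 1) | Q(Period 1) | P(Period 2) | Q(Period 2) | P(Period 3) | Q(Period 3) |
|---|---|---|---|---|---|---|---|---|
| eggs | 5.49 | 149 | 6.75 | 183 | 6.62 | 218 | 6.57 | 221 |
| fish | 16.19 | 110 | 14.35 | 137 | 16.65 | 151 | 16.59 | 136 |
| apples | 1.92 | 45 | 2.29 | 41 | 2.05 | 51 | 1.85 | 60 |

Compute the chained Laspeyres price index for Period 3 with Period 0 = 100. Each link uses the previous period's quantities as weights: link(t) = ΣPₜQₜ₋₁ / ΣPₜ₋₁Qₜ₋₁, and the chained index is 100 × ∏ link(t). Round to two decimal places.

Link Period 0→Period 1:
ΣP(Period 1)Q(Period 0) = 6.75×149 + 14.35×110 + 2.29×45 = 1005.75 + 1578.5 + 103.05 = 2687.3
ΣP(Period 0)Q(Period 0) = 5.49×149 + 16.19×110 + 1.92×45 = 818.01 + 1780.9 + 86.4 = 2685.31
link = 2687.3/2685.31 = 1.000741
Link Period 1→Period 2:
ΣP(Period 2)Q(Period 1) = 6.62×183 + 16.65×137 + 2.05×41 = 1211.46 + 2281.05 + 84.05 = 3576.56
ΣP(Period 1)Q(Period 1) = 6.75×183 + 14.35×137 + 2.29×41 = 1235.25 + 1965.95 + 93.89 = 3295.09
link = 3576.56/3295.09 = 1.085421
Link Period 2→Period 3:
ΣP(Period 3)Q(Period 2) = 6.57×218 + 16.59×151 + 1.85×51 = 1432.26 + 2505.09 + 94.35 = 4031.7
ΣP(Period 2)Q(Period 2) = 6.62×218 + 16.65×151 + 2.05×51 = 1443.16 + 2514.15 + 104.55 = 4061.86
link = 4031.7/4061.86 = 0.992575
Chained index = 100 × 1.000741 × 1.085421 × 0.992575 = 107.8160

107.82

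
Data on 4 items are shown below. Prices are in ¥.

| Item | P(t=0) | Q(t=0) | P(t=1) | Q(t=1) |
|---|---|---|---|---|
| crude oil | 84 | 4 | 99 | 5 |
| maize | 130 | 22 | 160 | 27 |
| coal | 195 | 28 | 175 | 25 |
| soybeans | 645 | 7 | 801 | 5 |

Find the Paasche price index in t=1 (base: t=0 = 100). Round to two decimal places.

109.68

Paasche price index uses current-period quantities as weights.
ΣP(t=1)·Q(t=1) = 99×5 + 160×27 + 175×25 + 801×5 = 495 + 4320 + 4375 + 4005 = 13195
ΣP(t=0)·Q(t=1) = 84×5 + 130×27 + 195×25 + 645×5 = 420 + 3510 + 4875 + 3225 = 12030
Index = 13195 / 12030 × 100 = 109.6841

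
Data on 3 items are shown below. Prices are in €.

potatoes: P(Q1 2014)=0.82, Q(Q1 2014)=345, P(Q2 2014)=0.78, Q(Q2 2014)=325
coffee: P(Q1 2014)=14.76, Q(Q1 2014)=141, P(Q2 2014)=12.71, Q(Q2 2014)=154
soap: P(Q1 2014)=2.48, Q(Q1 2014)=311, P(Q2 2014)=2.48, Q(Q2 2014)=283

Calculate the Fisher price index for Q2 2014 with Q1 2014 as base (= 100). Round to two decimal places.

Laspeyres component (base-period weights):
ΣP(Q2 2014)Q(Q1 2014) = 0.78×345 + 12.71×141 + 2.48×311 = 269.1 + 1792.11 + 771.28 = 2832.49
ΣP(Q1 2014)Q(Q1 2014) = 0.82×345 + 14.76×141 + 2.48×311 = 282.9 + 2081.16 + 771.28 = 3135.34
L = 2832.49 / 3135.34 × 100 = 90.3408
Paasche component (current-period weights):
ΣP(Q2 2014)Q(Q2 2014) = 0.78×325 + 12.71×154 + 2.48×283 = 253.5 + 1957.34 + 701.84 = 2912.68
ΣP(Q1 2014)Q(Q2 2014) = 0.82×325 + 14.76×154 + 2.48×283 = 266.5 + 2273.04 + 701.84 = 3241.38
P = 2912.68 / 3241.38 × 100 = 89.8593
Fisher = √(L × P) = √(90.3408 × 89.8593) = 90.0997

90.10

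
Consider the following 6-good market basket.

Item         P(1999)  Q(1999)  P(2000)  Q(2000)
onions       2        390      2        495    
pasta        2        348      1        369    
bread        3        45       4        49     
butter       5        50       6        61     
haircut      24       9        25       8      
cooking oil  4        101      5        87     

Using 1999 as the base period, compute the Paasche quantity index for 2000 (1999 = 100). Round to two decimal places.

109.32

Paasche quantity index uses current-period prices as weights.
ΣP(2000)·Q(2000) = 2×495 + 1×369 + 4×49 + 6×61 + 25×8 + 5×87 = 990 + 369 + 196 + 366 + 200 + 435 = 2556
ΣP(2000)·Q(1999) = 2×390 + 1×348 + 4×45 + 6×50 + 25×9 + 5×101 = 780 + 348 + 180 + 300 + 225 + 505 = 2338
Index = 2556 / 2338 × 100 = 109.3242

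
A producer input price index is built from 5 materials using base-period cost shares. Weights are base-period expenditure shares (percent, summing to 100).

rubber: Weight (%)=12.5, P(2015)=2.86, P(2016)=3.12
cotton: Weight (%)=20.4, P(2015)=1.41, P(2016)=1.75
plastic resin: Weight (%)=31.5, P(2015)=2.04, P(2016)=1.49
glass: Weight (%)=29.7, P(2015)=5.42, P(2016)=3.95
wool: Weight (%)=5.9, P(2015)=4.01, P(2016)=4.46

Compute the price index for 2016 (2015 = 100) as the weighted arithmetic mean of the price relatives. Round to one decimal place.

90.2

rubber: 12.5 × (3.12/2.86) = 12.5 × 1.090909 = 13.6364
cotton: 20.4 × (1.75/1.41) = 20.4 × 1.241135 = 25.3191
plastic resin: 31.5 × (1.49/2.04) = 31.5 × 0.730392 = 23.0074
glass: 29.7 × (3.95/5.42) = 29.7 × 0.728782 = 21.6448
wool: 5.9 × (4.46/4.01) = 5.9 × 1.112219 = 6.5621
Index = Σ wᵢ·(p₁ᵢ/p₀ᵢ) = 13.6364 + 25.3191 + 23.0074 + 21.6448 + 6.5621 = 90.1698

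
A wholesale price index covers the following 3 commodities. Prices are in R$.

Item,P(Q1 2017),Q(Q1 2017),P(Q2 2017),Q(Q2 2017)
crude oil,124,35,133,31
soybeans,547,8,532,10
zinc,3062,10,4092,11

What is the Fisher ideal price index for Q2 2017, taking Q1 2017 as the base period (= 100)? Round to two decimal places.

126.67

Laspeyres component (base-period weights):
ΣP(Q2 2017)Q(Q1 2017) = 133×35 + 532×8 + 4092×10 = 4655 + 4256 + 40920 = 49831
ΣP(Q1 2017)Q(Q1 2017) = 124×35 + 547×8 + 3062×10 = 4340 + 4376 + 30620 = 39336
L = 49831 / 39336 × 100 = 126.6804
Paasche component (current-period weights):
ΣP(Q2 2017)Q(Q2 2017) = 133×31 + 532×10 + 4092×11 = 4123 + 5320 + 45012 = 54455
ΣP(Q1 2017)Q(Q2 2017) = 124×31 + 547×10 + 3062×11 = 3844 + 5470 + 33682 = 42996
P = 54455 / 42996 × 100 = 126.6513
Fisher = √(L × P) = √(126.6804 × 126.6513) = 126.6659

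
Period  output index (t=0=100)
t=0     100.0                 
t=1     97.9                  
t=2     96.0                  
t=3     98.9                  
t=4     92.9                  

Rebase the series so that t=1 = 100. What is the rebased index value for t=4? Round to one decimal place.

Rebased(t=4) = 92.9 / 97.9 × 100 = 94.8927

94.9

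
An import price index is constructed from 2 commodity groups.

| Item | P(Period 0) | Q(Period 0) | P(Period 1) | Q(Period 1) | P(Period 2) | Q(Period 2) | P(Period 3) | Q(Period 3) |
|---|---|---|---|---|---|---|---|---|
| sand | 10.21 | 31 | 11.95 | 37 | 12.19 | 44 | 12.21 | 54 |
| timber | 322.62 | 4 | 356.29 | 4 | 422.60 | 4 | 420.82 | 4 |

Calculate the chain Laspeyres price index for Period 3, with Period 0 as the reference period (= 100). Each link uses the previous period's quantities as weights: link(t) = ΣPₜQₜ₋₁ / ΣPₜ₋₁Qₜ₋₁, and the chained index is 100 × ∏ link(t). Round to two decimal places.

127.78

Link Period 0→Period 1:
ΣP(Period 1)Q(Period 0) = 11.95×31 + 356.29×4 = 370.45 + 1425.16 = 1795.61
ΣP(Period 0)Q(Period 0) = 10.21×31 + 322.62×4 = 316.51 + 1290.48 = 1606.99
link = 1795.61/1606.99 = 1.117375
Link Period 1→Period 2:
ΣP(Period 2)Q(Period 1) = 12.19×37 + 422.60×4 = 451.03 + 1690.4 = 2141.43
ΣP(Period 1)Q(Period 1) = 11.95×37 + 356.29×4 = 442.15 + 1425.16 = 1867.31
link = 2141.43/1867.31 = 1.146799
Link Period 2→Period 3:
ΣP(Period 3)Q(Period 2) = 12.21×44 + 420.82×4 = 537.24 + 1683.28 = 2220.52
ΣP(Period 2)Q(Period 2) = 12.19×44 + 422.60×4 = 536.36 + 1690.4 = 2226.76
link = 2220.52/2226.76 = 0.997198
Chained index = 100 × 1.117375 × 1.146799 × 0.997198 = 127.7814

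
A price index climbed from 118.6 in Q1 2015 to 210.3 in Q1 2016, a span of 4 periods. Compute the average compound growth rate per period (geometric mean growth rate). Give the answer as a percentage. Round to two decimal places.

15.40%

Growth factor = (210.3/118.6)^(1/4) = (1.773187)^(1/4) = 1.153954
Growth rate = 1.153954 − 1 = 0.153954 = 15.3954%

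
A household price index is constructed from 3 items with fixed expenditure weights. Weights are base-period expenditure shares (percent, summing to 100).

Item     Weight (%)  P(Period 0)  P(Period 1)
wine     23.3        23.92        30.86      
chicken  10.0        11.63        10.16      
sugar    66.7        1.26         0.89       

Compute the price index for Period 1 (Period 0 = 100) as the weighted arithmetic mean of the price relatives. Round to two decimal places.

wine: 23.3 × (30.86/23.92) = 23.3 × 1.290134 = 30.0601
chicken: 10.0 × (10.16/11.63) = 10.0 × 0.873603 = 8.7360
sugar: 66.7 × (0.89/1.26) = 66.7 × 0.706349 = 47.1135
Index = Σ wᵢ·(p₁ᵢ/p₀ᵢ) = 30.0601 + 8.7360 + 47.1135 = 85.9096

85.91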